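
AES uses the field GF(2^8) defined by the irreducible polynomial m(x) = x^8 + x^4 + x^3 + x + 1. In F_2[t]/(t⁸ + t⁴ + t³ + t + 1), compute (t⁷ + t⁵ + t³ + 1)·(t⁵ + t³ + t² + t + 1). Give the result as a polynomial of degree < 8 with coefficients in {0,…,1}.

Multiply in F_2[t]: (t⁷ + t⁵ + t³ + 1)·(t⁵ + t³ + t² + t + 1) = t¹² + t⁹ + t⁸ + t⁵ + t⁴ + t² + t + 1.
Reduce using t⁸ ≡ t⁴ + t³ + t + 1 (mod t⁸ + t⁴ + t³ + t + 1).
Reduced: t⁷ + t⁵ + t⁴ + 1.

t^7 + t^5 + t^4 + 1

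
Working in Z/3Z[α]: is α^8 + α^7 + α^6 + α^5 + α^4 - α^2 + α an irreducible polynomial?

No

Write f(α) = α^8 + α^7 + α^6 + α^5 + α^4 - α^2 + α.
Check for roots in Z/3Z: f(0) = 0 → root; f(1) = 2; f(2) = 2.
f(0) = 0, so (α) divides f(α); f is reducible.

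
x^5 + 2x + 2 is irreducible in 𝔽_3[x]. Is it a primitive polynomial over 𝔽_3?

No

Write f(x) = x^5 + 2x + 2.
|GF(3^5)^×| = 3^5 − 1 = 242. Prime factorization: 242 = 2·11^2.
f is primitive ⇔ x has order 242 in GF(3)[x]/(f), i.e. x^(242/q) ≠ 1 for each prime q | 242.
x^(121) mod f = 1
x^(22) mod f = x^3 + 2x^2 + 2x + 1.
Since x^(121) = 1, the order of x divides 121 < 242; not primitive.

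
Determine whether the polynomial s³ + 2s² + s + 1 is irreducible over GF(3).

Write m(s) = s³ + 2s² + s + 1.
Check for roots in GF(3): m(0) = 1; m(1) = 2; m(2) = 1.
No roots. A degree-3 polynomial over a field with no linear factor is irreducible.

Yes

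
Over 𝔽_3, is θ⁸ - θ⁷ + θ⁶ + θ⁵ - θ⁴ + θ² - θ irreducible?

No

Write g(θ) = θ⁸ - θ⁷ + θ⁶ + θ⁵ - θ⁴ + θ² - θ.
Check for roots in 𝔽_3: g(0) = 0 → root; g(1) = 1; g(2) = 0 → root.
g(0) = 0, so (θ) divides g(θ); g is reducible.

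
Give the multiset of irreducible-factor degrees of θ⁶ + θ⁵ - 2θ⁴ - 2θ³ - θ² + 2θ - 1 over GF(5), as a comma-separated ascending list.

Write h(θ) = θ⁶ + θ⁵ - 2θ⁴ - 2θ³ - θ² + 2θ - 1.
Roots in GF(5): h(0) = 4; h(1) = 3; h(2) = 2; h(3) = 2; h(4) = 1.
Complete factorization: h(θ) = (θ² + 2)·(θ² - 2θ - 2)·(θ² - 2θ - 1).
Factor degrees with multiplicity: 2 + 2 + 2 = 6.

2, 2, 2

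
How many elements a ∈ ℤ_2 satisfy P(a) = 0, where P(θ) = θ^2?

1

Evaluate at each of the 2 elements of ℤ_2:
P(0) = 0 → root; P(1) = 1.
Roots: {0}.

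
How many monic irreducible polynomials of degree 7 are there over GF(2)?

18

Gauss's count: N_{2}(7) = (1/7) Σ_{d|7} μ(7/d)·2^d.
Divisors of 7: 1, 7; μ(7/d) for each: -1, 1.
Σ = − 2^1 + 2^7 = 126.
N = 126/7 = 18.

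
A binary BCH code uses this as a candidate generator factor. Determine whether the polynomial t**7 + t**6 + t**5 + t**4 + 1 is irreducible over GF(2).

Yes

Write m(t) = t**7 + t**6 + t**5 + t**4 + 1.
Check for roots in GF(2): m(0) = 1; m(1) = 1.
No roots, so no linear factors.
Monic irreducibles of degree 2 over GF(2): t**2 + t + 1.
None of them divide m (all give nonzero remainder).
Monic irreducibles of degree 3 over GF(2): t**3 + t + 1, t**3 + t**2 + 1.
None of them divide m (all give nonzero remainder).
No irreducible factor of degree ≤ 3 exists, so m is irreducible over GF(2).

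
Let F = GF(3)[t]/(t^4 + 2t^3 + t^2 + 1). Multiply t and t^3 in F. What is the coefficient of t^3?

1

Multiply in GF(3)[t]: (t)·(t^3) = t^4.
Reduce using t^4 ≡ t^3 + 2t^2 + 2 (mod t^4 + 2t^3 + t^2 + 1).
Reduced: t^3 + 2t^2 + 2.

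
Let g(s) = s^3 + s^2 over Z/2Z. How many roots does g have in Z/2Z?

Evaluate at each of the 2 elements of Z/2Z:
g(0) = 0 → root; g(1) = 0 → root.
Roots: {0, 1}.

2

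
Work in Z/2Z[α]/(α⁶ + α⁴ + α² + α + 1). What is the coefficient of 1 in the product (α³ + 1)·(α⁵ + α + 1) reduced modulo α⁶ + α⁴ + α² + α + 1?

0

Multiply in Z/2Z[α]: (α³ + 1)·(α⁵ + α + 1) = α⁸ + α⁵ + α⁴ + α³ + α + 1.
Reduce using α⁶ ≡ α⁴ + α² + α + 1 (mod α⁶ + α⁴ + α² + α + 1).
Reduced: α⁵ + α⁴.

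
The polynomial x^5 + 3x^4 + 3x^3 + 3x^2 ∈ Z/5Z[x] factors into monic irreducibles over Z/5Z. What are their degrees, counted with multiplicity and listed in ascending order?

Write h(x) = x^5 + 3x^4 + 3x^3 + 3x^2.
Roots in Z/5Z: h(0) = 0 → root; h(1) = 0 → root; h(2) = 1; h(3) = 4; h(4) = 2.
Linear factors from roots: (x), (x + 4).
Complete factorization: h(x) = (x + 4)·(x)^2·(x^2 + 4x + 2).
Factor degrees with multiplicity: 1 + 1 + 1 + 2 = 5.

1, 1, 1, 2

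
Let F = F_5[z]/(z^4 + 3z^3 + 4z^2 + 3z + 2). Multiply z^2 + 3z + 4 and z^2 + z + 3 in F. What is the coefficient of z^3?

1

Multiply in F_5[z]: (z^2 + 3z + 4)·(z^2 + z + 3) = z^4 + 4z^3 + 3z + 2.
Reduce using z^4 ≡ 2z^3 + z^2 + 2z + 3 (mod z^4 + 3z^3 + 4z^2 + 3z + 2).
Reduced: z^3 + z^2.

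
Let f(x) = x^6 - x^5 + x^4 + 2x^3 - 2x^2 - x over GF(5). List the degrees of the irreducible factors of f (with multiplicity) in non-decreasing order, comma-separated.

Roots in GF(5): f(0) = 0 → root; f(1) = 0 → root; f(2) = 4; f(3) = 0 → root; f(4) = 0 → root.
Linear factors from roots: (x), (x - 1), (x + 2), (x + 1).
Complete factorization: f(x) = (x)·(x + 1)·(x + 2)·(x - 1)·(x^2 + 2x - 2).
Factor degrees with multiplicity: 1 + 1 + 1 + 1 + 2 = 6.

1, 1, 1, 1, 2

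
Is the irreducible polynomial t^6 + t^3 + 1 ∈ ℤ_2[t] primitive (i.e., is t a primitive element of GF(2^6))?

No

Write f(t) = t^6 + t^3 + 1.
|GF(2^6)^×| = 2^6 − 1 = 63. Prime factorization: 63 = 3^2·7.
f is primitive ⇔ t has order 63 in GF(2)[t]/(f), i.e. t^(63/q) ≠ 1 for each prime q | 63.
t^(21) mod f = t^3.
t^(9) mod f = 1
Since t^(9) = 1, the order of t divides 9 < 63; not primitive.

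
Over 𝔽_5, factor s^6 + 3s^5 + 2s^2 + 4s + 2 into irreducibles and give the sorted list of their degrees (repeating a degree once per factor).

1, 2, 3

Write f(s) = s^6 + 3s^5 + 2s^2 + 4s + 2.
Roots in 𝔽_5: f(0) = 2; f(1) = 2; f(2) = 3; f(3) = 0 → root; f(4) = 3.
Linear factors from roots: (s + 2).
Complete factorization: f(s) = (s + 2)·(s^2 + 3s + 3)·(s^3 + 3s^2 + s + 2).
Factor degrees with multiplicity: 1 + 2 + 3 = 6.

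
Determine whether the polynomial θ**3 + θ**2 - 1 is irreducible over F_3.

Yes

Write h(θ) = θ**3 + θ**2 - 1.
Check for roots in F_3: h(0) = 2; h(1) = 1; h(2) = 2.
No roots. A degree-3 polynomial over a field with no linear factor is irreducible.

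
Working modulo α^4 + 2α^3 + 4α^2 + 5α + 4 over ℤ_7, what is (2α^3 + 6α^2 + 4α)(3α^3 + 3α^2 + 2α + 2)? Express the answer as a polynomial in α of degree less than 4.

Multiply in ℤ_7[α]: (2α^3 + 6α^2 + 4α)·(3α^3 + 3α^2 + 2α + 2) = 6α^6 + 3α^5 + 6α^4 + 6α^2 + α.
Reduce using α^4 ≡ 5α^3 + 3α^2 + 2α + 3 (mod α^4 + 2α^3 + 4α^2 + 5α + 4).
Reduced: 6α^3 + 6α^2 + 2α.

6α^3 + 6α^2 + 2α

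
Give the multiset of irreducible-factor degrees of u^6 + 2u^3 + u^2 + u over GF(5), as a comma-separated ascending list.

1, 1, 1, 1, 2

Write f(u) = u^6 + 2u^3 + u^2 + u.
Roots in GF(5): f(0) = 0 → root; f(1) = 0 → root; f(2) = 1; f(3) = 0 → root; f(4) = 4.
Linear factors from roots: (u), (u + 4), (u + 2).
Complete factorization: f(u) = (u)·(u + 2)·(u + 4)^2·(u^2 + 3).
Factor degrees with multiplicity: 1 + 1 + 1 + 1 + 2 = 6.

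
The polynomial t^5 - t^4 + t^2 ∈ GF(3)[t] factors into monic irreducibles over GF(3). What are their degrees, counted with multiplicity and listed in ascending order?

1, 1, 3

Write g(t) = t^5 - t^4 + t^2.
Roots in GF(3): g(0) = 0 → root; g(1) = 1; g(2) = 2.
Linear factors from roots: (t).
Complete factorization: g(t) = (t)^2·(t^3 - t^2 + 1).
Factor degrees with multiplicity: 1 + 1 + 3 = 5.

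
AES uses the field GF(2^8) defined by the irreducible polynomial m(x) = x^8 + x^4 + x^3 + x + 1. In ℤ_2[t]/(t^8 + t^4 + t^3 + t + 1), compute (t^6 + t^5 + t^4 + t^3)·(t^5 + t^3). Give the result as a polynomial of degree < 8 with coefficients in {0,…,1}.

t^6 + t^5 + t^4 + t^2

Multiply in ℤ_2[t]: (t^6 + t^5 + t^4 + t^3)·(t^5 + t^3) = t^11 + t^10 + t^7 + t^6.
Reduce using t^8 ≡ t^4 + t^3 + t + 1 (mod t^8 + t^4 + t^3 + t + 1).
Reduced: t^6 + t^5 + t^4 + t^2.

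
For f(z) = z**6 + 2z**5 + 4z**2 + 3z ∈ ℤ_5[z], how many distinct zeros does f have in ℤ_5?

5

Evaluate at each of the 5 elements of ℤ_5:
f(0) = 0 → root; f(1) = 0 → root; f(2) = 0 → root; f(3) = 0 → root; f(4) = 0 → root.
Roots: {0, 1, 2, 3, 4}.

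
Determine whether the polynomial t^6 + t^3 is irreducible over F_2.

Write P(t) = t^6 + t^3.
Check for roots in F_2: P(0) = 0 → root; P(1) = 0 → root.
P(0) = 0, so (t) divides P(t); P is reducible.

No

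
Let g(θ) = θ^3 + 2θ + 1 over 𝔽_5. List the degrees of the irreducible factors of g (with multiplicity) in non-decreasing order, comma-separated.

Roots in 𝔽_5: g(0) = 1; g(1) = 4; g(2) = 3; g(3) = 4; g(4) = 3.
Complete factorization: g(θ) = (θ^3 + 2θ + 1).
Factor degrees with multiplicity: 3 = 3.

3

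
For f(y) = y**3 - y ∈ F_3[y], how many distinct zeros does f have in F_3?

3

Evaluate at each of the 3 elements of F_3:
f(0) = 0 → root; f(1) = 0 → root; f(2) = 0 → root.
Roots: {0, 1, 2}.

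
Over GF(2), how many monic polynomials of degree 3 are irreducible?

2

By the necklace-counting formula, N_2(3) = (1/3) Σ_{d|3} μ(3/d)·2^d.
Divisors of 3: 1, 3; μ(3/d) for each: -1, 1.
Σ = − 2^1 + 2^3 = 6.
N = 6/3 = 2.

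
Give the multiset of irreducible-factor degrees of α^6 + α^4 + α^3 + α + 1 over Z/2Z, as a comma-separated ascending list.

Write g(α) = α^6 + α^4 + α^3 + α + 1.
Roots in Z/2Z: g(0) = 1; g(1) = 1.
Complete factorization: g(α) = (α^6 + α^4 + α^3 + α + 1).
Factor degrees with multiplicity: 6 = 6.

6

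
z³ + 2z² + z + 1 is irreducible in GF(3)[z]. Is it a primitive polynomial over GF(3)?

Write f(z) = z³ + 2z² + z + 1.
|GF(3^3)^×| = 3^3 − 1 = 26. Prime factorization: 26 = 2·13.
f is primitive ⇔ z has order 26 in GF(3)[z]/(f), i.e. z^(26/q) ≠ 1 for each prime q | 26.
z^(13) mod f = 2.
z^(2) mod f = z².
None equal 1, so z has full order 26; f is primitive.

Yes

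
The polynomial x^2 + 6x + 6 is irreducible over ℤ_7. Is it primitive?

No

Write f(x) = x^2 + 6x + 6.
|GF(7^2)^×| = 7^2 − 1 = 48. Prime factorization: 48 = 2^4·3.
f is primitive ⇔ x has order 48 in GF(7)[x]/(f), i.e. x^(48/q) ≠ 1 for each prime q | 48.
x^(24) mod f = 6.
x^(16) mod f = 1
Since x^(16) = 1, the order of x divides 16 < 48; not primitive.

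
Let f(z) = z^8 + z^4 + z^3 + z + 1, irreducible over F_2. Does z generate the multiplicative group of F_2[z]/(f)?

No

|GF(2^8)^×| = 2^8 − 1 = 255. Prime factorization: 255 = 3·5·17.
f is primitive ⇔ z has order 255 in GF(2)[z]/(f), i.e. z^(255/q) ≠ 1 for each prime q | 255.
z^(85) mod f = z^7 + z^5 + z^4 + z^3 + z^2 + 1.
z^(51) mod f = 1
z^(15) mod f = z^5 + z^3 + z^2 + z + 1.
Since z^(51) = 1, the order of z divides 51 < 255; not primitive.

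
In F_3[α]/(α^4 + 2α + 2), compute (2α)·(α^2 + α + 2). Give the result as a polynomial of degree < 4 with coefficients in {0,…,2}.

Multiply in F_3[α]: (2α)·(α^2 + α + 2) = 2α^3 + 2α^2 + α.
Reduced: 2α^3 + 2α^2 + α.

2α^3 + 2α^2 + α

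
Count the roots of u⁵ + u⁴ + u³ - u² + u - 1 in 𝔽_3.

Write P(u) = u⁵ + u⁴ + u³ - u² + u - 1.
Evaluate at each of the 3 elements of 𝔽_3:
P(0) = 2; P(1) = 2; P(2) = 2.
No element is a root.

0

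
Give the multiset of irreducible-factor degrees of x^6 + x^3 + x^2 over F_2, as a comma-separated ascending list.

1, 1, 4

Write f(x) = x^6 + x^3 + x^2.
Roots in F_2: f(0) = 0 → root; f(1) = 1.
Linear factors from roots: (x).
Complete factorization: f(x) = (x)^2·(x^4 + x + 1).
Factor degrees with multiplicity: 1 + 1 + 4 = 6.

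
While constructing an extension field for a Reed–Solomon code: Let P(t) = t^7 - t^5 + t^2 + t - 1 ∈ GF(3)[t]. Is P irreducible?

Yes

Check for roots in GF(3): P(0) = 2; P(1) = 1; P(2) = 2.
No roots, so no linear factors.
Monic irreducibles of degree 2 over GF(3): t^2 + 1, t^2 + t - 1, t^2 - t - 1.
None of them divide P (all give nonzero remainder).
Degree-3 irreducible divisors: test the 8 monic irreducibles of degree 3 over GF(3).
None of them divide P (all give nonzero remainder).
No irreducible factor of degree ≤ 3 exists, so P is irreducible over GF(3).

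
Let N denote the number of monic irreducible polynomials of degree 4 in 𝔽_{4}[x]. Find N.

By the necklace-counting formula, N_4(4) = (1/4) Σ_{d|4} μ(4/d)·4^d.
Divisors of 4: 1, 2, 4; μ(4/d) for each: 0, -1, 1.
Σ = − 4^2 + 4^4 = 240.
N = 240/4 = 60.

60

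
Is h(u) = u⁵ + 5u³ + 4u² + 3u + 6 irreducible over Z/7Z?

No

Check for roots in Z/7Z: h(0) = 6; h(1) = 5; h(2) = 2; h(3) = 2; h(4) = 5; h(5) = 0 → root; h(6) = 1.
h(5) = 0, so (u − 5) divides h(u); h is reducible.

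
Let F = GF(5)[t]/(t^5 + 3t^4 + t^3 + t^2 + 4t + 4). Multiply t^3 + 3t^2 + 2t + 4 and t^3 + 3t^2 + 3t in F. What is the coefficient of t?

1

Multiply in GF(5)[t]: (t^3 + 3t^2 + 2t + 4)·(t^3 + 3t^2 + 3t) = t^6 + t^5 + 4t^4 + 4t^3 + 3t^2 + 2t.
Reduce using t^5 ≡ 2t^4 + 4t^3 + 4t^2 + t + 1 (mod t^5 + 3t^4 + t^3 + t^2 + 4t + 4).
Reduced: 4t^4 + t^2 + t + 3.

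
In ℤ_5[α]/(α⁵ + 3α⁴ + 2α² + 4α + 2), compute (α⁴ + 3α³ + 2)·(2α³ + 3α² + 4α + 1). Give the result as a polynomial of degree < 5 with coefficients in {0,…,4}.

2α^4 + 3α^3 + 2α^2 + α + 4

Multiply in ℤ_5[α]: (α⁴ + 3α³ + 2)·(2α³ + 3α² + 4α + 1) = 2α⁷ + 4α⁶ + 3α⁵ + 3α⁴ + 2α³ + α² + 3α + 2.
Reduce using α⁵ ≡ 2α⁴ + 3α² + α + 3 (mod α⁵ + 3α⁴ + 2α² + 4α + 2).
Reduced: 2α⁴ + 3α³ + 2α² + α + 4.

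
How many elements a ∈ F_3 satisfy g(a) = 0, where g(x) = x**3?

Evaluate at each of the 3 elements of F_3:
g(0) = 0 → root; g(1) = 1; g(2) = 2.
Roots: {0}.

1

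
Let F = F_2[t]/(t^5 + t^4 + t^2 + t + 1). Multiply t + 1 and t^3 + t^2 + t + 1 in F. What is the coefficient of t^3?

0

Multiply in F_2[t]: (t + 1)·(t^3 + t^2 + t + 1) = t^4 + 1.
Reduced: t^4 + 1.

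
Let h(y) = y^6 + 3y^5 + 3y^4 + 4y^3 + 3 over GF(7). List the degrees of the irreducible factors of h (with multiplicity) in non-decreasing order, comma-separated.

Linear factors from roots: (y + 6), (y + 1).
Complete factorization: h(y) = (y + 1)·(y + 6)·(y^4 + 3y^3 + 4y^2 + 4).
Factor degrees with multiplicity: 1 + 1 + 4 = 6.

1, 1, 4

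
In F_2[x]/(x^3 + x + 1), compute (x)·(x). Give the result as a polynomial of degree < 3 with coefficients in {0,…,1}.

x^2

Multiply in F_2[x]: (x)·(x) = x^2.
Reduced: x^2.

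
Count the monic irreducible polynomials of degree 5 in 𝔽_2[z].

Gauss's count: N_{2}(5) = (1/5) Σ_{d|5} μ(5/d)·2^d.
Divisors of 5: 1, 5; μ(5/d) for each: -1, 1.
Σ = − 2^1 + 2^5 = 30.
N = 30/5 = 6.

6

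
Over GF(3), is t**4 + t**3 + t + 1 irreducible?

Write g(t) = t**4 + t**3 + t + 1.
Check for roots in GF(3): g(0) = 1; g(1) = 1; g(2) = 0 → root.
g(2) = 0, so (t − 2) divides g(t); g is reducible.

No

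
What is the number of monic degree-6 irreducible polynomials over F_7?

By the necklace-counting formula, N_7(6) = (1/6) Σ_{d|6} μ(6/d)·7^d.
Divisors of 6: 1, 2, 3, 6; μ(6/d) for each: 1, -1, -1, 1.
Σ = 7^1 − 7^2 − 7^3 + 7^6 = 117264.
N = 117264/6 = 19544.

19544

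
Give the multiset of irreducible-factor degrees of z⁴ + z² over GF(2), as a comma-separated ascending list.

Write g(z) = z⁴ + z².
Roots in GF(2): g(0) = 0 → root; g(1) = 0 → root.
Linear factors from roots: (z), (z + 1).
Complete factorization: g(z) = (z)^2·(z + 1)^2.
Factor degrees with multiplicity: 1 + 1 + 1 + 1 = 4.

1, 1, 1, 1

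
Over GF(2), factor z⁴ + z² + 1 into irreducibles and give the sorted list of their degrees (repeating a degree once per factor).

Write f(z) = z⁴ + z² + 1.
Roots in GF(2): f(0) = 1; f(1) = 1.
Complete factorization: f(z) = (z² + z + 1)^2.
Factor degrees with multiplicity: 2 + 2 = 4.

2, 2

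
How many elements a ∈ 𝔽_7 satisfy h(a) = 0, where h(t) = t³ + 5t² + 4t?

Evaluate at each of the 7 elements of 𝔽_7:
h(0) = 0 → root; h(1) = 3; h(2) = 1; h(3) = 0 → root; h(4) = 6; h(5) = 4; h(6) = 0 → root.
Roots: {0, 3, 6}.

3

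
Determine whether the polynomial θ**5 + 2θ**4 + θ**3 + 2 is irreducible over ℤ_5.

Write m(θ) = θ**5 + 2θ**4 + θ**3 + 2.
Check for roots in ℤ_5: m(0) = 2; m(1) = 1; m(2) = 4; m(3) = 4; m(4) = 2.
No roots, so no linear factors.
Degree-2 irreducible divisors: test the 10 monic irreducibles of degree 2 over GF(5).
None of them divide m (all give nonzero remainder).
No irreducible factor of degree ≤ 2 exists, so m is irreducible over GF(5).

Yes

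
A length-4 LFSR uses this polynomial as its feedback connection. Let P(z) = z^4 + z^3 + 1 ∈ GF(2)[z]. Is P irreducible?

Check for roots in GF(2): P(0) = 1; P(1) = 1.
No roots, so no linear factors.
Monic irreducibles of degree 2 over GF(2): z^2 + z + 1.
None of them divide P (all give nonzero remainder).
No irreducible factor of degree ≤ 2 exists, so P is irreducible over GF(2).

Yes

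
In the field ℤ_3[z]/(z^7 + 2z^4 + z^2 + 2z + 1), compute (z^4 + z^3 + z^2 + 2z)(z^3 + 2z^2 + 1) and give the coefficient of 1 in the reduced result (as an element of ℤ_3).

Multiply in ℤ_3[z]: (z^4 + z^3 + z^2 + 2z)·(z^3 + 2z^2 + 1) = z^7 + 2z^4 + 2z^3 + z^2 + 2z.
Reduce using z^7 ≡ z^4 + 2z^2 + z + 2 (mod z^7 + 2z^4 + z^2 + 2z + 1).
Reduced: 2z^3 + 2.

2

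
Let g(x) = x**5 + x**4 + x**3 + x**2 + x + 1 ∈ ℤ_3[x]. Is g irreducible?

No

Check for roots in ℤ_3: g(0) = 1; g(1) = 0 → root; g(2) = 0 → root.
g(1) = 0, so (x − 1) divides g(x); g is reducible.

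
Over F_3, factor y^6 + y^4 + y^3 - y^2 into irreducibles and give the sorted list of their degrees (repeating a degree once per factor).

1, 1, 1, 3

Write h(y) = y^6 + y^4 + y^3 - y^2.
Roots in F_3: h(0) = 0 → root; h(1) = 2; h(2) = 0 → root.
Linear factors from roots: (y), (y + 1).
Complete factorization: h(y) = (y + 1)·(y)^2·(y^3 - y^2 - y - 1).
Factor degrees with multiplicity: 1 + 1 + 1 + 3 = 6.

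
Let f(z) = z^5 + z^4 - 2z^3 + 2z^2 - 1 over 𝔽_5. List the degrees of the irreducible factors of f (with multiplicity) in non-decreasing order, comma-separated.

2, 3

Roots in 𝔽_5: f(0) = 4; f(1) = 1; f(2) = 4; f(3) = 2; f(4) = 3.
Complete factorization: f(z) = (z^2 - z + 1)·(z^3 + 2z^2 - z - 1).
Factor degrees with multiplicity: 2 + 3 = 5.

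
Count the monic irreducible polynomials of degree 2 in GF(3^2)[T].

36

Gauss's count: N_{9}(2) = (1/2) Σ_{d|2} μ(2/d)·9^d.
Divisors of 2: 1, 2; μ(2/d) for each: -1, 1.
Σ = − 9^1 + 9^2 = 72.
N = 72/2 = 36.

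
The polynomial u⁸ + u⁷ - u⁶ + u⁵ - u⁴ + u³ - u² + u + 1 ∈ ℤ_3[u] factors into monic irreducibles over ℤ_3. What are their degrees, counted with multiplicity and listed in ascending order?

Write g(u) = u⁸ + u⁷ - u⁶ + u⁵ - u⁴ + u³ - u² + u + 1.
Roots in ℤ_3: g(0) = 1; g(1) = 0 → root; g(2) = 1.
Linear factors from roots: (u - 1).
Complete factorization: g(u) = (u - 1)^2·(u² + 1)·(u² + u - 1)·(u² - u - 1).
Factor degrees with multiplicity: 1 + 1 + 2 + 2 + 2 = 8.

1, 1, 2, 2, 2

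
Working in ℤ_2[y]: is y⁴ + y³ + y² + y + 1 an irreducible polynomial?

Yes

Write h(y) = y⁴ + y³ + y² + y + 1.
Check for roots in ℤ_2: h(0) = 1; h(1) = 1.
No roots, so no linear factors.
Monic irreducibles of degree 2 over GF(2): y² + y + 1.
None of them divide h (all give nonzero remainder).
No irreducible factor of degree ≤ 2 exists, so h is irreducible over GF(2).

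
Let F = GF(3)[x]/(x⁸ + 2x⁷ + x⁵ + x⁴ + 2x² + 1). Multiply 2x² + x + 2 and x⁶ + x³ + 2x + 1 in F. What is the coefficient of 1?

Multiply in GF(3)[x]: (2x² + x + 2)·(x⁶ + x³ + 2x + 1) = 2x⁸ + x⁷ + 2x⁶ + 2x⁵ + x⁴ + x² + 2x + 2.
Reduce using x⁸ ≡ x⁷ + 2x⁵ + 2x⁴ + x² + 2 (mod x⁸ + 2x⁷ + x⁵ + x⁴ + 2x² + 1).
Reduced: 2x⁶ + 2x⁴ + 2x.

0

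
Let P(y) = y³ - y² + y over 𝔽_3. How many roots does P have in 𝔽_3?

2

Evaluate at each of the 3 elements of 𝔽_3:
P(0) = 0 → root; P(1) = 1; P(2) = 0 → root.
Roots: {0, 2}.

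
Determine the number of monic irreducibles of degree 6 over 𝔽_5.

2580

The number of monic irreducibles of degree 6 over GF(5) is (1/6)·Σ_{d∣6} μ(6/d) 5^d.
Divisors of 6: 1, 2, 3, 6; μ(6/d) for each: 1, -1, -1, 1.
Σ = 5^1 − 5^2 − 5^3 + 5^6 = 15480.
N = 15480/6 = 2580.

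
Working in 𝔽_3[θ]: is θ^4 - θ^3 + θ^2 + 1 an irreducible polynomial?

Yes

Write h(θ) = θ^4 - θ^3 + θ^2 + 1.
Check for roots in 𝔽_3: h(0) = 1; h(1) = 2; h(2) = 1.
No roots, so no linear factors.
Monic irreducibles of degree 2 over GF(3): θ^2 + 1, θ^2 + θ - 1, θ^2 - θ - 1.
None of them divide h (all give nonzero remainder).
No irreducible factor of degree ≤ 2 exists, so h is irreducible over GF(3).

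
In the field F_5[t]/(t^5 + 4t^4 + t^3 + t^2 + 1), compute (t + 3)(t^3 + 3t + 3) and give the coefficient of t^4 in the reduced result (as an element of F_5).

1

Multiply in F_5[t]: (t + 3)·(t^3 + 3t + 3) = t^4 + 3t^3 + 3t^2 + 2t + 4.
Reduced: t^4 + 3t^3 + 3t^2 + 2t + 4.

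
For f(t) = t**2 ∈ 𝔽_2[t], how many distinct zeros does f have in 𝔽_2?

Evaluate at each of the 2 elements of 𝔽_2:
f(0) = 0 → root; f(1) = 1.
Roots: {0}.

1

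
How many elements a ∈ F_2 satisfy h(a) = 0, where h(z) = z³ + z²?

Evaluate at each of the 2 elements of F_2:
h(0) = 0 → root; h(1) = 0 → root.
Roots: {0, 1}.

2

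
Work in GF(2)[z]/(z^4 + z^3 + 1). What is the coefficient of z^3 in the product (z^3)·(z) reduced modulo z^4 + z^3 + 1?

1

Multiply in GF(2)[z]: (z^3)·(z) = z^4.
Reduce using z^4 ≡ z^3 + 1 (mod z^4 + z^3 + 1).
Reduced: z^3 + 1.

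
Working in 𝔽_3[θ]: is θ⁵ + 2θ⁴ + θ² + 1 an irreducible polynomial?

Write h(θ) = θ⁵ + 2θ⁴ + θ² + 1.
Check for roots in 𝔽_3: h(0) = 1; h(1) = 2; h(2) = 0 → root.
h(2) = 0, so (θ − 2) divides h(θ); h is reducible.

No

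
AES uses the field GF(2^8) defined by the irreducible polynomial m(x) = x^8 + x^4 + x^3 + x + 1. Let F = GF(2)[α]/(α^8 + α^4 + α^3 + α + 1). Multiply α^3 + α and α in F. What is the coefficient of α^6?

0

Multiply in GF(2)[α]: (α^3 + α)·(α) = α^4 + α^2.
Reduced: α^4 + α^2.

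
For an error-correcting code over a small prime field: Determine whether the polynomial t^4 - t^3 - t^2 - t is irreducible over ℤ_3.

No

Write g(t) = t^4 - t^3 - t^2 - t.
Check for roots in ℤ_3: g(0) = 0 → root; g(1) = 1; g(2) = 2.
g(0) = 0, so (t) divides g(t); g is reducible.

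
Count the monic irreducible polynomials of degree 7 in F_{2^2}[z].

By the necklace-counting formula, N_4(7) = (1/7) Σ_{d|7} μ(7/d)·4^d.
Divisors of 7: 1, 7; μ(7/d) for each: -1, 1.
Σ = − 4^1 + 4^7 = 16380.
N = 16380/7 = 2340.

2340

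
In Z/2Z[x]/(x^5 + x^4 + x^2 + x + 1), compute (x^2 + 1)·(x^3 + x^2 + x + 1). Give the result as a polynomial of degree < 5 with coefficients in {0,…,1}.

x^2

Multiply in Z/2Z[x]: (x^2 + 1)·(x^3 + x^2 + x + 1) = x^5 + x^4 + x + 1.
Reduce using x^5 ≡ x^4 + x^2 + x + 1 (mod x^5 + x^4 + x^2 + x + 1).
Reduced: x^2.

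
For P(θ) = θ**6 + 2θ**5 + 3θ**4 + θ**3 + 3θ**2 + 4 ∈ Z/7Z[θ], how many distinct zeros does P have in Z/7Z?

Evaluate at each of the 7 elements of Z/7Z:
P(0) = 4; P(1) = 0 → root; P(2) = 4; P(3) = 4; P(4) = 0 → root; P(5) = 0 → root; P(6) = 1.
Roots: {1, 4, 5}.

3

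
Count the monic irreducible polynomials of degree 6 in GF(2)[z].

x^(2^6) − x is the product of all monic irreducibles of degree dividing 6; Möbius inversion gives N = (1/6) Σ μ(6/d)·2^d.
Divisors of 6: 1, 2, 3, 6; μ(6/d) for each: 1, -1, -1, 1.
Σ = 2^1 − 2^2 − 2^3 + 2^6 = 54.
N = 54/6 = 9.

9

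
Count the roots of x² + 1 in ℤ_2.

Write P(x) = x² + 1.
Evaluate at each of the 2 elements of ℤ_2:
P(0) = 1; P(1) = 0 → root.
Roots: {1}.

1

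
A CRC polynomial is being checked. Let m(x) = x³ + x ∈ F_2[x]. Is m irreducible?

No

Check for roots in F_2: m(0) = 0 → root; m(1) = 0 → root.
m(0) = 0, so (x) divides m(x); m is reducible.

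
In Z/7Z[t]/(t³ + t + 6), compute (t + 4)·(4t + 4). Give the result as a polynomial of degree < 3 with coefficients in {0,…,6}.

4t^2 + 6t + 2

Multiply in Z/7Z[t]: (t + 4)·(4t + 4) = 4t² + 6t + 2.
Reduced: 4t² + 6t + 2.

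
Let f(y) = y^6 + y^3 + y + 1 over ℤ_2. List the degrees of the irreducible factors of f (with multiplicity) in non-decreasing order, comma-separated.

Roots in ℤ_2: f(0) = 1; f(1) = 0 → root.
Linear factors from roots: (y + 1).
Complete factorization: f(y) = (y + 1)^3·(y^3 + y^2 + 1).
Factor degrees with multiplicity: 1 + 1 + 1 + 3 = 6.

1, 1, 1, 3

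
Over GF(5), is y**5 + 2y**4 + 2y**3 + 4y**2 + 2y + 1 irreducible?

Yes

Write m(y) = y**5 + 2y**4 + 2y**3 + 4y**2 + 2y + 1.
Check for roots in GF(5): m(0) = 1; m(1) = 2; m(2) = 1; m(3) = 2; m(4) = 2.
No roots, so no linear factors.
Degree-2 irreducible divisors: test the 10 monic irreducibles of degree 2 over GF(5).
None of them divide m (all give nonzero remainder).
No irreducible factor of degree ≤ 2 exists, so m is irreducible over GF(5).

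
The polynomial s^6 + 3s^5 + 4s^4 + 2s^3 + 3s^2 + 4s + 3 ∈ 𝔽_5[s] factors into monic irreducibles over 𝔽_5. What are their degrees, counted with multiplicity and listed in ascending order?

Write h(s) = s^6 + 3s^5 + 4s^4 + 2s^3 + 3s^2 + 4s + 3.
Roots in 𝔽_5: h(0) = 3; h(1) = 0 → root; h(2) = 3; h(3) = 3; h(4) = 2.
Linear factors from roots: (s + 4).
Complete factorization: h(s) = (s + 4)·(s^2 + 3s + 4)·(s^3 + s^2 + s + 3).
Factor degrees with multiplicity: 1 + 2 + 3 = 6.

1, 2, 3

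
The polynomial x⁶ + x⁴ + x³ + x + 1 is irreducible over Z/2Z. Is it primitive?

Write f(x) = x⁶ + x⁴ + x³ + x + 1.
|GF(2^6)^×| = 2^6 − 1 = 63. Prime factorization: 63 = 3^2·7.
f is primitive ⇔ x has order 63 in GF(2)[x]/(f), i.e. x^(63/q) ≠ 1 for each prime q | 63.
x^(21) mod f = x³ + x² + x.
x^(9) mod f = x⁵ + x⁴ + x² + 1.
None equal 1, so x has full order 63; f is primitive.

Yes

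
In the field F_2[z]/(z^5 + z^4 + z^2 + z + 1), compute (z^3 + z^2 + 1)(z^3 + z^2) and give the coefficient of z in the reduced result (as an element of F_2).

Multiply in F_2[z]: (z^3 + z^2 + 1)·(z^3 + z^2) = z^6 + z^4 + z^3 + z^2.
Reduce using z^5 ≡ z^4 + z^2 + z + 1 (mod z^5 + z^4 + z^2 + z + 1).
Reduced: z^2 + 1.

0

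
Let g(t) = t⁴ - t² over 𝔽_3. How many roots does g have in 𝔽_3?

Evaluate at each of the 3 elements of 𝔽_3:
g(0) = 0 → root; g(1) = 0 → root; g(2) = 0 → root.
Roots: {0, 1, 2}.

3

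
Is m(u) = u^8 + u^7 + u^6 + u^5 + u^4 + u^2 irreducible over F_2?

No

Check for roots in F_2: m(0) = 0 → root; m(1) = 0 → root.
m(0) = 0, so (u) divides m(u); m is reducible.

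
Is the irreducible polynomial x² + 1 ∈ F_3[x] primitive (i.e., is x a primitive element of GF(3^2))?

Write f(x) = x² + 1.
|GF(3^2)^×| = 3^2 − 1 = 8. Prime factorization: 8 = 2^3.
f is primitive ⇔ x has order 8 in GF(3)[x]/(f), i.e. x^(8/q) ≠ 1 for each prime q | 8.
x^(4) mod f = 1
Since x^(4) = 1, the order of x divides 4 < 8; not primitive.

No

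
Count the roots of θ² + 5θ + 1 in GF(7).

1

Write h(θ) = θ² + 5θ + 1.
Evaluate at each of the 7 elements of GF(7):
h(0) = 1; h(1) = 0 → root; h(2) = 1; h(3) = 4; h(4) = 2; h(5) = 2; h(6) = 4.
Roots: {1}.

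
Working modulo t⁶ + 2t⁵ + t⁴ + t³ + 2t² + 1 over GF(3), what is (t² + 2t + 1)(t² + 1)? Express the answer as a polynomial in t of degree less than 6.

Multiply in GF(3)[t]: (t² + 2t + 1)·(t² + 1) = t⁴ + 2t³ + 2t² + 2t + 1.
Reduced: t⁴ + 2t³ + 2t² + 2t + 1.

t^4 + 2t^3 + 2t^2 + 2t + 1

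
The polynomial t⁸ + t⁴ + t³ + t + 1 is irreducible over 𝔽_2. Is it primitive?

Write f(t) = t⁸ + t⁴ + t³ + t + 1.
|GF(2^8)^×| = 2^8 − 1 = 255. Prime factorization: 255 = 3·5·17.
f is primitive ⇔ t has order 255 in GF(2)[t]/(f), i.e. t^(255/q) ≠ 1 for each prime q | 255.
t^(85) mod f = t⁷ + t⁵ + t⁴ + t³ + t² + 1.
t^(51) mod f = 1
t^(15) mod f = t⁵ + t³ + t² + t + 1.
Since t^(51) = 1, the order of t divides 51 < 255; not primitive.

No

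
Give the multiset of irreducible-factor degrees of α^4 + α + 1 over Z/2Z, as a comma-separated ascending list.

4

Write h(α) = α^4 + α + 1.
Roots in Z/2Z: h(0) = 1; h(1) = 1.
Complete factorization: h(α) = (α^4 + α + 1).
Factor degrees with multiplicity: 4 = 4.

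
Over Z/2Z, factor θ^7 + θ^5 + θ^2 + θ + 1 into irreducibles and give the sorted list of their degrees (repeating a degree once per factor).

Write h(θ) = θ^7 + θ^5 + θ^2 + θ + 1.
Roots in Z/2Z: h(0) = 1; h(1) = 1.
Complete factorization: h(θ) = (θ^7 + θ^5 + θ^2 + θ + 1).
Factor degrees with multiplicity: 7 = 7.

7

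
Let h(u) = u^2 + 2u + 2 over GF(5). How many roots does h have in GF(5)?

Evaluate at each of the 5 elements of GF(5):
h(0) = 2; h(1) = 0 → root; h(2) = 0 → root; h(3) = 2; h(4) = 1.
Roots: {1, 2}.

2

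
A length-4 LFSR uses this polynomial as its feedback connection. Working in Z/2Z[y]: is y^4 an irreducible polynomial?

Write f(y) = y^4.
Check for roots in Z/2Z: f(0) = 0 → root; f(1) = 1.
f(0) = 0, so (y) divides f(y); f is reducible.

No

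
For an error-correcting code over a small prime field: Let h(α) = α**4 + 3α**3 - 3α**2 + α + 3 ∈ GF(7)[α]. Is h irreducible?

Yes

Check for roots in GF(7): h(0) = 3; h(1) = 5; h(2) = 5; h(3) = 1; h(4) = 1; h(5) = 2; h(6) = 4.
No roots, so no linear factors.
Degree-2 irreducible divisors: test the 21 monic irreducibles of degree 2 over GF(7).
None of them divide h (all give nonzero remainder).
No irreducible factor of degree ≤ 2 exists, so h is irreducible over GF(7).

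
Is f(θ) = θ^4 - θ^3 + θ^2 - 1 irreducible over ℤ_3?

Check for roots in ℤ_3: f(0) = 2; f(1) = 0 → root; f(2) = 2.
f(1) = 0, so (θ − 1) divides f(θ); f is reducible.

No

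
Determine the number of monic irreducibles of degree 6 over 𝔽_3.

Gauss's count: N_{3}(6) = (1/6) Σ_{d|6} μ(6/d)·3^d.
Divisors of 6: 1, 2, 3, 6; μ(6/d) for each: 1, -1, -1, 1.
Σ = 3^1 − 3^2 − 3^3 + 3^6 = 696.
N = 696/6 = 116.

116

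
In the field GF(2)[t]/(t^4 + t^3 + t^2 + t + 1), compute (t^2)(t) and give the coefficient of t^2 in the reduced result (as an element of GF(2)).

0

Multiply in GF(2)[t]: (t^2)·(t) = t^3.
Reduced: t^3.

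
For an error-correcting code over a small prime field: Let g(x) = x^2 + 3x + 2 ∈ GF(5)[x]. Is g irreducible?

Check for roots in GF(5): g(0) = 2; g(1) = 1; g(2) = 2; g(3) = 0 → root; g(4) = 0 → root.
g(3) = 0, so (x − 3) divides g(x); g is reducible.

No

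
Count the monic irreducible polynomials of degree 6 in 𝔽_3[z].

116

The number of monic irreducibles of degree 6 over GF(3) is (1/6)·Σ_{d∣6} μ(6/d) 3^d.
Divisors of 6: 1, 2, 3, 6; μ(6/d) for each: 1, -1, -1, 1.
Σ = 3^1 − 3^2 − 3^3 + 3^6 = 696.
N = 696/6 = 116.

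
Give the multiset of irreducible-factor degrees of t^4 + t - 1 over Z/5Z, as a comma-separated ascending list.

Write g(t) = t^4 + t - 1.
Roots in Z/5Z: g(0) = 4; g(1) = 1; g(2) = 2; g(3) = 3; g(4) = 4.
Complete factorization: g(t) = (t^4 + t - 1).
Factor degrees with multiplicity: 4 = 4.

4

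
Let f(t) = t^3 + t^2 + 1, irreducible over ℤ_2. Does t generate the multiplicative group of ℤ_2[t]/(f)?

Yes

|GF(2^3)^×| = 2^3 − 1 = 7. Prime factorization: 7 = 7.
f is primitive ⇔ t has order 7 in GF(2)[t]/(f), i.e. t^(7/q) ≠ 1 for each prime q | 7.
t^(1) mod f = t.
None equal 1, so t has full order 7; f is primitive.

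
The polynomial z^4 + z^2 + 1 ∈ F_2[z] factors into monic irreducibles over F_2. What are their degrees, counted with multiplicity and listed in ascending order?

Write f(z) = z^4 + z^2 + 1.
Roots in F_2: f(0) = 1; f(1) = 1.
Complete factorization: f(z) = (z^2 + z + 1)^2.
Factor degrees with multiplicity: 2 + 2 = 4.

2, 2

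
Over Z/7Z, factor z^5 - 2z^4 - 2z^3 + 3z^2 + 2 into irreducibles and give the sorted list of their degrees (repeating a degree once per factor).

Write g(z) = z^5 - 2z^4 - 2z^3 + 3z^2 + 2.
Linear factors from roots: (z - 3), (z + 3).
Complete factorization: g(z) = (z + 3)·(z - 3)·(z^3 - 2z^2 - 1).
Factor degrees with multiplicity: 1 + 1 + 3 = 5.

1, 1, 3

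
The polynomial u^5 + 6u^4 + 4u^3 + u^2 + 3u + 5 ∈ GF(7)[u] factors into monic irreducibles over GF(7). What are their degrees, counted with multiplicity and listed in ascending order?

1, 1, 1, 2

Write g(u) = u^5 + 6u^4 + 4u^3 + u^2 + 3u + 5.
Linear factors from roots: (u + 5), (u + 3), (u + 2).
Complete factorization: g(u) = (u + 2)·(u + 3)·(u + 5)·(u^2 + 3u + 6).
Factor degrees with multiplicity: 1 + 1 + 1 + 2 = 5.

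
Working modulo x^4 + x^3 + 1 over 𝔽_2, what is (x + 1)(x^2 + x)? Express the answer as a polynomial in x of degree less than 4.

Multiply in 𝔽_2[x]: (x + 1)·(x^2 + x) = x^3 + x.
Reduced: x^3 + x.

x^3 + x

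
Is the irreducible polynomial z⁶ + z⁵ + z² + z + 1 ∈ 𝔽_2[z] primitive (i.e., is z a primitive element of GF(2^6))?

Write f(z) = z⁶ + z⁵ + z² + z + 1.
|GF(2^6)^×| = 2^6 − 1 = 63. Prime factorization: 63 = 3^2·7.
f is primitive ⇔ z has order 63 in GF(2)[z]/(f), i.e. z^(63/q) ≠ 1 for each prime q | 63.
z^(21) mod f = z⁵ + z³ + z².
z^(9) mod f = z³ + z² + 1.
None equal 1, so z has full order 63; f is primitive.

Yes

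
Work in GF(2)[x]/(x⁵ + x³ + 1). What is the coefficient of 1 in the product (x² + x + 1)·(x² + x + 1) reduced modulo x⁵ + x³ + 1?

1

Multiply in GF(2)[x]: (x² + x + 1)·(x² + x + 1) = x⁴ + x² + 1.
Reduced: x⁴ + x² + 1.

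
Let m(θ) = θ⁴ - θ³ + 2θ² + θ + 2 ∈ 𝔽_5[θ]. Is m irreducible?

No

Check for roots in 𝔽_5: m(0) = 2; m(1) = 0 → root; m(2) = 0 → root; m(3) = 2; m(4) = 0 → root.
m(1) = 0, so (θ − 1) divides m(θ); m is reducible.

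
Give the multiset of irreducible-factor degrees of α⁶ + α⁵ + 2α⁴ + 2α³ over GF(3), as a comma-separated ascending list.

Write h(α) = α⁶ + α⁵ + 2α⁴ + 2α³.
Roots in GF(3): h(0) = 0 → root; h(1) = 0 → root; h(2) = 0 → root.
Linear factors from roots: (α), (α + 2), (α + 1).
Complete factorization: h(α) = (α + 2)·(α + 1)^2·(α)^3.
Factor degrees with multiplicity: 1 + 1 + 1 + 1 + 1 + 1 = 6.

1, 1, 1, 1, 1, 1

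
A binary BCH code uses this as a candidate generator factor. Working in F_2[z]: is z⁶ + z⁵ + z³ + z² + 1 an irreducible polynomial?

Write P(z) = z⁶ + z⁵ + z³ + z² + 1.
Check for roots in F_2: P(0) = 1; P(1) = 1.
No roots, so no linear factors.
Monic irreducibles of degree 2 over GF(2): z² + z + 1.
None of them divide P (all give nonzero remainder).
Monic irreducibles of degree 3 over GF(2): z³ + z + 1, z³ + z² + 1.
None of them divide P (all give nonzero remainder).
No irreducible factor of degree ≤ 3 exists, so P is irreducible over GF(2).

Yes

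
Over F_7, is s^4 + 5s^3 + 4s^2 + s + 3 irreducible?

Write g(s) = s^4 + 5s^3 + 4s^2 + s + 3.
Check for roots in F_7: g(0) = 3; g(1) = 0 → root; g(2) = 0 → root; g(3) = 6; g(4) = 3; g(5) = 0 → root; g(6) = 2.
g(1) = 0, so (s − 1) divides g(s); g is reducible.

No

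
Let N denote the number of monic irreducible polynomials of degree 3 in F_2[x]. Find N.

By the necklace-counting formula, N_2(3) = (1/3) Σ_{d|3} μ(3/d)·2^d.
Divisors of 3: 1, 3; μ(3/d) for each: -1, 1.
Σ = − 2^1 + 2^3 = 6.
N = 6/3 = 2.

2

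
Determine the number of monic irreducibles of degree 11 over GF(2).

186

The number of monic irreducibles of degree 11 over GF(2) is (1/11)·Σ_{d∣11} μ(11/d) 2^d.
Divisors of 11: 1, 11; μ(11/d) for each: -1, 1.
Σ = − 2^1 + 2^11 = 2046.
N = 2046/11 = 186.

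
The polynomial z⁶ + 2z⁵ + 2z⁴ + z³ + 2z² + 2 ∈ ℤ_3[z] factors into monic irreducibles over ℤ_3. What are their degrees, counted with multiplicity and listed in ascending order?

Write h(z) = z⁶ + 2z⁵ + 2z⁴ + z³ + 2z² + 2.
Roots in ℤ_3: h(0) = 2; h(1) = 1; h(2) = 1.
Complete factorization: h(z) = (z⁶ + 2z⁵ + 2z⁴ + z³ + 2z² + 2).
Factor degrees with multiplicity: 6 = 6.

6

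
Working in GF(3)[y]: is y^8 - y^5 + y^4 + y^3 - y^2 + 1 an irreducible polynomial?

Write m(y) = y^8 - y^5 + y^4 + y^3 - y^2 + 1.
Check for roots in GF(3): m(0) = 1; m(1) = 2; m(2) = 2.
No roots, so no linear factors.
Monic irreducibles of degree 2 over GF(3): y^2 + 1, y^2 + y - 1, y^2 - y - 1.
None of them divide m (all give nonzero remainder).
Degree-3 irreducible divisors: test the 8 monic irreducibles of degree 3 over GF(3).
None of them divide m (all give nonzero remainder).
Degree-4 irreducible divisors: test the 18 monic irreducibles of degree 4 over GF(3).
None of them divide m (all give nonzero remainder).
No irreducible factor of degree ≤ 4 exists, so m is irreducible over GF(3).

Yes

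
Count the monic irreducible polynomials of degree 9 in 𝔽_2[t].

56

The number of monic irreducibles of degree 9 over GF(2) is (1/9)·Σ_{d∣9} μ(9/d) 2^d.
Divisors of 9: 1, 3, 9; μ(9/d) for each: 0, -1, 1.
Σ = − 2^3 + 2^9 = 504.
N = 504/9 = 56.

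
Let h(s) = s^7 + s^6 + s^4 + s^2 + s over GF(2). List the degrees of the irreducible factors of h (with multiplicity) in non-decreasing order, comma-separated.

Roots in GF(2): h(0) = 0 → root; h(1) = 1.
Linear factors from roots: (s).
Complete factorization: h(s) = (s)·(s^2 + s + 1)^3.
Factor degrees with multiplicity: 1 + 2 + 2 + 2 = 7.

1, 2, 2, 2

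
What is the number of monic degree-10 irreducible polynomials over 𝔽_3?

5880

Gauss's count: N_{3}(10) = (1/10) Σ_{d|10} μ(10/d)·3^d.
Divisors of 10: 1, 2, 5, 10; μ(10/d) for each: 1, -1, -1, 1.
Σ = 3^1 − 3^2 − 3^5 + 3^10 = 58800.
N = 58800/10 = 5880.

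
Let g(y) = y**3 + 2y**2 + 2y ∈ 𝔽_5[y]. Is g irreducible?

Check for roots in 𝔽_5: g(0) = 0 → root; g(1) = 0 → root; g(2) = 0 → root; g(3) = 1; g(4) = 4.
g(0) = 0, so (y) divides g(y); g is reducible.

No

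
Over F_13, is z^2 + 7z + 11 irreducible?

Yes

Write m(z) = z^2 + 7z + 11.
Check each element of F_13 for a root: m(0)=11, m(1)=6, m(2)=3, m(3)=2, m(4)=3, m(5)=6, m(6)=11, m(7)=5, m(8)=1, m(9)=12, m(10)=12, m(11)=1, m(12)=5.
No roots. A degree-2 polynomial over a field with no linear factor is irreducible.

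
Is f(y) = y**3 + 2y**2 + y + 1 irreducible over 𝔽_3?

Check for roots in 𝔽_3: f(0) = 1; f(1) = 2; f(2) = 1.
No roots. A degree-3 polynomial over a field with no linear factor is irreducible.

Yes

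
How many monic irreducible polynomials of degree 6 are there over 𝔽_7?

x^(7^6) − x is the product of all monic irreducibles of degree dividing 6; Möbius inversion gives N = (1/6) Σ μ(6/d)·7^d.
Divisors of 6: 1, 2, 3, 6; μ(6/d) for each: 1, -1, -1, 1.
Σ = 7^1 − 7^2 − 7^3 + 7^6 = 117264.
N = 117264/6 = 19544.

19544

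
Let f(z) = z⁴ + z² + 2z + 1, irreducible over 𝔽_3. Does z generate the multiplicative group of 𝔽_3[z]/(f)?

No

|GF(3^4)^×| = 3^4 − 1 = 80. Prime factorization: 80 = 2^4·5.
f is primitive ⇔ z has order 80 in GF(3)[z]/(f), i.e. z^(80/q) ≠ 1 for each prime q | 80.
z^(40) mod f = 1
z^(16) mod f = 2z³ + 2.
Since z^(40) = 1, the order of z divides 40 < 80; not primitive.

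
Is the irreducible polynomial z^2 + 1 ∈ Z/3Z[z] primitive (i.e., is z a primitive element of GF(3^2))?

No

Write f(z) = z^2 + 1.
|GF(3^2)^×| = 3^2 − 1 = 8. Prime factorization: 8 = 2^3.
f is primitive ⇔ z has order 8 in GF(3)[z]/(f), i.e. z^(8/q) ≠ 1 for each prime q | 8.
z^(4) mod f = 1
Since z^(4) = 1, the order of z divides 4 < 8; not primitive.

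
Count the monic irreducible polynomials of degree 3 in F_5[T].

x^(5^3) − x is the product of all monic irreducibles of degree dividing 3; Möbius inversion gives N = (1/3) Σ μ(3/d)·5^d.
Divisors of 3: 1, 3; μ(3/d) for each: -1, 1.
Σ = − 5^1 + 5^3 = 120.
N = 120/3 = 40.

40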